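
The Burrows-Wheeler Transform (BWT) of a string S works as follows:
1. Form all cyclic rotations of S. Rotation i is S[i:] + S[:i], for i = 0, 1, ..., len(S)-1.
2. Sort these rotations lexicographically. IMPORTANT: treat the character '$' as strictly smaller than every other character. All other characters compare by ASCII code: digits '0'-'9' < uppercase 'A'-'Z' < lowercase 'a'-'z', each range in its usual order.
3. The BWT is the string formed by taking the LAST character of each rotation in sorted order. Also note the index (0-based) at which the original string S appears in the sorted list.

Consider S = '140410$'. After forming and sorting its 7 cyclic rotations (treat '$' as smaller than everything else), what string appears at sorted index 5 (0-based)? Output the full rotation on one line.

Answer: 40410$1

Derivation:
All 7 rotations (rotation i = S[i:]+S[:i]):
  rot[0] = 140410$
  rot[1] = 40410$1
  rot[2] = 0410$14
  rot[3] = 410$140
  rot[4] = 10$1404
  rot[5] = 0$14041
  rot[6] = $140410
Sorted (with $ < everything):
  sorted[0] = $140410
  sorted[1] = 0$14041
  sorted[2] = 0410$14
  sorted[3] = 10$1404
  sorted[4] = 140410$
  sorted[5] = 40410$1
  sorted[6] = 410$140
sorted[5] = 40410$1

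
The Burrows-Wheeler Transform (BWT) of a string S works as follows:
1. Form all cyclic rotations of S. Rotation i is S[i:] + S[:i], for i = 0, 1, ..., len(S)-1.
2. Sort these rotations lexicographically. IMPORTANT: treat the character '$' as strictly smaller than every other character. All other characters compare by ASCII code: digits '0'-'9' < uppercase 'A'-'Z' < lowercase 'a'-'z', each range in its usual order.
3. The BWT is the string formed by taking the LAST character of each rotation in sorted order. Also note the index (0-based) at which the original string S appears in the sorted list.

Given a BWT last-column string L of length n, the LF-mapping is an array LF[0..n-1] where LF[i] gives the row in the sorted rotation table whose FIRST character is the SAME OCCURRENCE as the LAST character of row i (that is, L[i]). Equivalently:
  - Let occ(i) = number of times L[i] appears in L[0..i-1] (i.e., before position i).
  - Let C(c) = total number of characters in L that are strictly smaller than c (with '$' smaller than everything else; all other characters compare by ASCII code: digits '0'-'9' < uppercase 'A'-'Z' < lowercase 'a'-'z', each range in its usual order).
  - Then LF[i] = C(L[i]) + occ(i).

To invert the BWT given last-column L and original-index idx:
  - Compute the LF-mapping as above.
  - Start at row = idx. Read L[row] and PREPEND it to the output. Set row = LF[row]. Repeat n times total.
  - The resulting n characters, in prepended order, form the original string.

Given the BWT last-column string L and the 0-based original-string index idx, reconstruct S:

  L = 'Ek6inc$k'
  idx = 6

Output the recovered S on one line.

LF mapping: 2 5 1 4 7 3 0 6
Walk LF starting at row 6, prepending L[row]:
  step 1: row=6, L[6]='$', prepend. Next row=LF[6]=0
  step 2: row=0, L[0]='E', prepend. Next row=LF[0]=2
  step 3: row=2, L[2]='6', prepend. Next row=LF[2]=1
  step 4: row=1, L[1]='k', prepend. Next row=LF[1]=5
  step 5: row=5, L[5]='c', prepend. Next row=LF[5]=3
  step 6: row=3, L[3]='i', prepend. Next row=LF[3]=4
  step 7: row=4, L[4]='n', prepend. Next row=LF[4]=7
  step 8: row=7, L[7]='k', prepend. Next row=LF[7]=6
Reversed output: knick6E$

Answer: knick6E$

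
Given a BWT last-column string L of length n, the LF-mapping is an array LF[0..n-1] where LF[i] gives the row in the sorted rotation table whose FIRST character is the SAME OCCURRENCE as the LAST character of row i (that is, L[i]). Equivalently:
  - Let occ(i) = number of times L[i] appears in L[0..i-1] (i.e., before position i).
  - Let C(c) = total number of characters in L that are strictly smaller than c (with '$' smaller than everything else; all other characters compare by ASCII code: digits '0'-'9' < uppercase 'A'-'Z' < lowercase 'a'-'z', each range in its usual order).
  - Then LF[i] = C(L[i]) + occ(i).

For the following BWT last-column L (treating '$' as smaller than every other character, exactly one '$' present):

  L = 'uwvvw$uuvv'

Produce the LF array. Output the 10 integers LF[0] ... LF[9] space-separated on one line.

Char counts: '$':1, 'u':3, 'v':4, 'w':2
C (first-col start): C('$')=0, C('u')=1, C('v')=4, C('w')=8
L[0]='u': occ=0, LF[0]=C('u')+0=1+0=1
L[1]='w': occ=0, LF[1]=C('w')+0=8+0=8
L[2]='v': occ=0, LF[2]=C('v')+0=4+0=4
L[3]='v': occ=1, LF[3]=C('v')+1=4+1=5
L[4]='w': occ=1, LF[4]=C('w')+1=8+1=9
L[5]='$': occ=0, LF[5]=C('$')+0=0+0=0
L[6]='u': occ=1, LF[6]=C('u')+1=1+1=2
L[7]='u': occ=2, LF[7]=C('u')+2=1+2=3
L[8]='v': occ=2, LF[8]=C('v')+2=4+2=6
L[9]='v': occ=3, LF[9]=C('v')+3=4+3=7

Answer: 1 8 4 5 9 0 2 3 6 7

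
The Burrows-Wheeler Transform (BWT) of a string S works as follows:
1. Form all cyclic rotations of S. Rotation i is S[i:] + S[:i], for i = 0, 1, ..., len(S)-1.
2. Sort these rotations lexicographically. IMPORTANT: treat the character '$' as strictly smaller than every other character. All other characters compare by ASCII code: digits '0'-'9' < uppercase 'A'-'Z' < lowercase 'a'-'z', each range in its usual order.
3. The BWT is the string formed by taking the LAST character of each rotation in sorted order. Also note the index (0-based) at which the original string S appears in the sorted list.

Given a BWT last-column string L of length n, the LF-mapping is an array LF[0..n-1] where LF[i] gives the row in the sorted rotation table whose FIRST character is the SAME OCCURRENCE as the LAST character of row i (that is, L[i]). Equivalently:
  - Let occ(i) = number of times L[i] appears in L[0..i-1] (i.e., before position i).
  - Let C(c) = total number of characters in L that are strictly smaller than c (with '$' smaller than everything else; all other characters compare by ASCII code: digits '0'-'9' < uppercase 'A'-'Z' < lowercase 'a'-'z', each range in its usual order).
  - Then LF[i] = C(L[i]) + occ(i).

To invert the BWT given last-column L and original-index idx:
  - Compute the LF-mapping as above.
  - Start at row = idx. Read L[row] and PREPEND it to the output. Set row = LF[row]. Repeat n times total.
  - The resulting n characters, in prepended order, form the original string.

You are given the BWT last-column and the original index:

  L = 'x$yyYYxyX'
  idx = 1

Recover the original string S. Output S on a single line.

Answer: XyyYxyYx$

Derivation:
LF mapping: 4 0 6 7 2 3 5 8 1
Walk LF starting at row 1, prepending L[row]:
  step 1: row=1, L[1]='$', prepend. Next row=LF[1]=0
  step 2: row=0, L[0]='x', prepend. Next row=LF[0]=4
  step 3: row=4, L[4]='Y', prepend. Next row=LF[4]=2
  step 4: row=2, L[2]='y', prepend. Next row=LF[2]=6
  step 5: row=6, L[6]='x', prepend. Next row=LF[6]=5
  step 6: row=5, L[5]='Y', prepend. Next row=LF[5]=3
  step 7: row=3, L[3]='y', prepend. Next row=LF[3]=7
  step 8: row=7, L[7]='y', prepend. Next row=LF[7]=8
  step 9: row=8, L[8]='X', prepend. Next row=LF[8]=1
Reversed output: XyyYxyYx$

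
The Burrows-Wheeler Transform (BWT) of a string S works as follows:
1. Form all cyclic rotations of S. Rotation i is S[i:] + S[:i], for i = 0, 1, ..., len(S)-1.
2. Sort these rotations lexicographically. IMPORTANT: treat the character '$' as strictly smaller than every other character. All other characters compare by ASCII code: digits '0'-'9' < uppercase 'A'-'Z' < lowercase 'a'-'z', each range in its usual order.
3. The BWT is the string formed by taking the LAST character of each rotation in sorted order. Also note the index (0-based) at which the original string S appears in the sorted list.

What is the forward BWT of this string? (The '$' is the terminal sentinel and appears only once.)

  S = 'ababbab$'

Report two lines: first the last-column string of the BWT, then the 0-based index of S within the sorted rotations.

Answer: bb$babaa
2

Derivation:
All 8 rotations (rotation i = S[i:]+S[:i]):
  rot[0] = ababbab$
  rot[1] = babbab$a
  rot[2] = abbab$ab
  rot[3] = bbab$aba
  rot[4] = bab$abab
  rot[5] = ab$ababb
  rot[6] = b$ababba
  rot[7] = $ababbab
Sorted (with $ < everything):
  sorted[0] = $ababbab  (last char: 'b')
  sorted[1] = ab$ababb  (last char: 'b')
  sorted[2] = ababbab$  (last char: '$')
  sorted[3] = abbab$ab  (last char: 'b')
  sorted[4] = b$ababba  (last char: 'a')
  sorted[5] = bab$abab  (last char: 'b')
  sorted[6] = babbab$a  (last char: 'a')
  sorted[7] = bbab$aba  (last char: 'a')
Last column: bb$babaa
Original string S is at sorted index 2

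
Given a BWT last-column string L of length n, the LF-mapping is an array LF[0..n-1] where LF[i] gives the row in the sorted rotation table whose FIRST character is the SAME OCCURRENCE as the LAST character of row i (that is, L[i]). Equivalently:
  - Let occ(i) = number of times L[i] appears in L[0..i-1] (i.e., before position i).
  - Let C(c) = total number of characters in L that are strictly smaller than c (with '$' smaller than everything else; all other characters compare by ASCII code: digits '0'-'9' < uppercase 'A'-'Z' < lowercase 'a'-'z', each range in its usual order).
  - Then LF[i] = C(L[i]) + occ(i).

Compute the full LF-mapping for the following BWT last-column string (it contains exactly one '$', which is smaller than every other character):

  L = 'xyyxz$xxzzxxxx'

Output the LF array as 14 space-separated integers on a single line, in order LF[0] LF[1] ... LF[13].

Answer: 1 9 10 2 11 0 3 4 12 13 5 6 7 8

Derivation:
Char counts: '$':1, 'x':8, 'y':2, 'z':3
C (first-col start): C('$')=0, C('x')=1, C('y')=9, C('z')=11
L[0]='x': occ=0, LF[0]=C('x')+0=1+0=1
L[1]='y': occ=0, LF[1]=C('y')+0=9+0=9
L[2]='y': occ=1, LF[2]=C('y')+1=9+1=10
L[3]='x': occ=1, LF[3]=C('x')+1=1+1=2
L[4]='z': occ=0, LF[4]=C('z')+0=11+0=11
L[5]='$': occ=0, LF[5]=C('$')+0=0+0=0
L[6]='x': occ=2, LF[6]=C('x')+2=1+2=3
L[7]='x': occ=3, LF[7]=C('x')+3=1+3=4
L[8]='z': occ=1, LF[8]=C('z')+1=11+1=12
L[9]='z': occ=2, LF[9]=C('z')+2=11+2=13
L[10]='x': occ=4, LF[10]=C('x')+4=1+4=5
L[11]='x': occ=5, LF[11]=C('x')+5=1+5=6
L[12]='x': occ=6, LF[12]=C('x')+6=1+6=7
L[13]='x': occ=7, LF[13]=C('x')+7=1+7=8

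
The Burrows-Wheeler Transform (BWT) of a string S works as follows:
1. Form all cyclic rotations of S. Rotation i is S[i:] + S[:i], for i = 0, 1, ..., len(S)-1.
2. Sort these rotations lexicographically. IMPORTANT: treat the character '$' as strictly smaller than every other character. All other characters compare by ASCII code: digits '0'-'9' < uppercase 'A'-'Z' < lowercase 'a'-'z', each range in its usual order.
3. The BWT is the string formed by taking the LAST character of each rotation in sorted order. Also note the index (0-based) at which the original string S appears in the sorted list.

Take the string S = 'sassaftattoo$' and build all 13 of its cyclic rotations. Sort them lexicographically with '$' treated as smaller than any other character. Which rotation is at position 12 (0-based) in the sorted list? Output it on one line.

All 13 rotations (rotation i = S[i:]+S[:i]):
  rot[0] = sassaftattoo$
  rot[1] = assaftattoo$s
  rot[2] = ssaftattoo$sa
  rot[3] = saftattoo$sas
  rot[4] = aftattoo$sass
  rot[5] = ftattoo$sassa
  rot[6] = tattoo$sassaf
  rot[7] = attoo$sassaft
  rot[8] = ttoo$sassafta
  rot[9] = too$sassaftat
  rot[10] = oo$sassaftatt
  rot[11] = o$sassaftatto
  rot[12] = $sassaftattoo
Sorted (with $ < everything):
  sorted[0] = $sassaftattoo
  sorted[1] = aftattoo$sass
  sorted[2] = assaftattoo$s
  sorted[3] = attoo$sassaft
  sorted[4] = ftattoo$sassa
  sorted[5] = o$sassaftatto
  sorted[6] = oo$sassaftatt
  sorted[7] = saftattoo$sas
  sorted[8] = sassaftattoo$
  sorted[9] = ssaftattoo$sa
  sorted[10] = tattoo$sassaf
  sorted[11] = too$sassaftat
  sorted[12] = ttoo$sassafta
sorted[12] = ttoo$sassafta

Answer: ttoo$sassafta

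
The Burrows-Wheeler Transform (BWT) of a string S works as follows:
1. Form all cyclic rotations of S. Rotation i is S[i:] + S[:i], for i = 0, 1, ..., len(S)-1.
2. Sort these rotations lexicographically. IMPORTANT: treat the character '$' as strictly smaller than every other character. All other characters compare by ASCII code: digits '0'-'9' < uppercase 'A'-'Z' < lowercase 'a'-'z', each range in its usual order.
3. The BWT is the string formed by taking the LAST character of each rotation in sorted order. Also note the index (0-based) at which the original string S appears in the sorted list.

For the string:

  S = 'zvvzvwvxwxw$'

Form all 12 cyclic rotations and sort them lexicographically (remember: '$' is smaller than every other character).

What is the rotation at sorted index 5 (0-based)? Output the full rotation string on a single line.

Answer: w$zvvzvwvxwx

Derivation:
All 12 rotations (rotation i = S[i:]+S[:i]):
  rot[0] = zvvzvwvxwxw$
  rot[1] = vvzvwvxwxw$z
  rot[2] = vzvwvxwxw$zv
  rot[3] = zvwvxwxw$zvv
  rot[4] = vwvxwxw$zvvz
  rot[5] = wvxwxw$zvvzv
  rot[6] = vxwxw$zvvzvw
  rot[7] = xwxw$zvvzvwv
  rot[8] = wxw$zvvzvwvx
  rot[9] = xw$zvvzvwvxw
  rot[10] = w$zvvzvwvxwx
  rot[11] = $zvvzvwvxwxw
Sorted (with $ < everything):
  sorted[0] = $zvvzvwvxwxw
  sorted[1] = vvzvwvxwxw$z
  sorted[2] = vwvxwxw$zvvz
  sorted[3] = vxwxw$zvvzvw
  sorted[4] = vzvwvxwxw$zv
  sorted[5] = w$zvvzvwvxwx
  sorted[6] = wvxwxw$zvvzv
  sorted[7] = wxw$zvvzvwvx
  sorted[8] = xw$zvvzvwvxw
  sorted[9] = xwxw$zvvzvwv
  sorted[10] = zvvzvwvxwxw$
  sorted[11] = zvwvxwxw$zvv
sorted[5] = w$zvvzvwvxwx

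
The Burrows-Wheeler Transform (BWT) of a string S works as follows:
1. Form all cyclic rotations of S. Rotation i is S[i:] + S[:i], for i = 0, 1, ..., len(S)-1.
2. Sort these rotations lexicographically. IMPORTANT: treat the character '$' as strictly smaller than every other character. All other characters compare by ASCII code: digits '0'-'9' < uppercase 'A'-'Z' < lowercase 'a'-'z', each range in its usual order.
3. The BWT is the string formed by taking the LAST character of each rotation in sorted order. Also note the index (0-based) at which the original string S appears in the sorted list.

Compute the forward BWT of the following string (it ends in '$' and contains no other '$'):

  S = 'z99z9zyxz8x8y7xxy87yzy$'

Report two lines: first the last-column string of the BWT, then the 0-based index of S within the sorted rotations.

Answer: yy8yzxz9z87xyz8xz7x$9y9
19

Derivation:
All 23 rotations (rotation i = S[i:]+S[:i]):
  rot[0] = z99z9zyxz8x8y7xxy87yzy$
  rot[1] = 99z9zyxz8x8y7xxy87yzy$z
  rot[2] = 9z9zyxz8x8y7xxy87yzy$z9
  rot[3] = z9zyxz8x8y7xxy87yzy$z99
  rot[4] = 9zyxz8x8y7xxy87yzy$z99z
  rot[5] = zyxz8x8y7xxy87yzy$z99z9
  rot[6] = yxz8x8y7xxy87yzy$z99z9z
  rot[7] = xz8x8y7xxy87yzy$z99z9zy
  rot[8] = z8x8y7xxy87yzy$z99z9zyx
  rot[9] = 8x8y7xxy87yzy$z99z9zyxz
  rot[10] = x8y7xxy87yzy$z99z9zyxz8
  rot[11] = 8y7xxy87yzy$z99z9zyxz8x
  rot[12] = y7xxy87yzy$z99z9zyxz8x8
  rot[13] = 7xxy87yzy$z99z9zyxz8x8y
  rot[14] = xxy87yzy$z99z9zyxz8x8y7
  rot[15] = xy87yzy$z99z9zyxz8x8y7x
  rot[16] = y87yzy$z99z9zyxz8x8y7xx
  rot[17] = 87yzy$z99z9zyxz8x8y7xxy
  rot[18] = 7yzy$z99z9zyxz8x8y7xxy8
  rot[19] = yzy$z99z9zyxz8x8y7xxy87
  rot[20] = zy$z99z9zyxz8x8y7xxy87y
  rot[21] = y$z99z9zyxz8x8y7xxy87yz
  rot[22] = $z99z9zyxz8x8y7xxy87yzy
Sorted (with $ < everything):
  sorted[0] = $z99z9zyxz8x8y7xxy87yzy  (last char: 'y')
  sorted[1] = 7xxy87yzy$z99z9zyxz8x8y  (last char: 'y')
  sorted[2] = 7yzy$z99z9zyxz8x8y7xxy8  (last char: '8')
  sorted[3] = 87yzy$z99z9zyxz8x8y7xxy  (last char: 'y')
  sorted[4] = 8x8y7xxy87yzy$z99z9zyxz  (last char: 'z')
  sorted[5] = 8y7xxy87yzy$z99z9zyxz8x  (last char: 'x')
  sorted[6] = 99z9zyxz8x8y7xxy87yzy$z  (last char: 'z')
  sorted[7] = 9z9zyxz8x8y7xxy87yzy$z9  (last char: '9')
  sorted[8] = 9zyxz8x8y7xxy87yzy$z99z  (last char: 'z')
  sorted[9] = x8y7xxy87yzy$z99z9zyxz8  (last char: '8')
  sorted[10] = xxy87yzy$z99z9zyxz8x8y7  (last char: '7')
  sorted[11] = xy87yzy$z99z9zyxz8x8y7x  (last char: 'x')
  sorted[12] = xz8x8y7xxy87yzy$z99z9zy  (last char: 'y')
  sorted[13] = y$z99z9zyxz8x8y7xxy87yz  (last char: 'z')
  sorted[14] = y7xxy87yzy$z99z9zyxz8x8  (last char: '8')
  sorted[15] = y87yzy$z99z9zyxz8x8y7xx  (last char: 'x')
  sorted[16] = yxz8x8y7xxy87yzy$z99z9z  (last char: 'z')
  sorted[17] = yzy$z99z9zyxz8x8y7xxy87  (last char: '7')
  sorted[18] = z8x8y7xxy87yzy$z99z9zyx  (last char: 'x')
  sorted[19] = z99z9zyxz8x8y7xxy87yzy$  (last char: '$')
  sorted[20] = z9zyxz8x8y7xxy87yzy$z99  (last char: '9')
  sorted[21] = zy$z99z9zyxz8x8y7xxy87y  (last char: 'y')
  sorted[22] = zyxz8x8y7xxy87yzy$z99z9  (last char: '9')
Last column: yy8yzxz9z87xyz8xz7x$9y9
Original string S is at sorted index 19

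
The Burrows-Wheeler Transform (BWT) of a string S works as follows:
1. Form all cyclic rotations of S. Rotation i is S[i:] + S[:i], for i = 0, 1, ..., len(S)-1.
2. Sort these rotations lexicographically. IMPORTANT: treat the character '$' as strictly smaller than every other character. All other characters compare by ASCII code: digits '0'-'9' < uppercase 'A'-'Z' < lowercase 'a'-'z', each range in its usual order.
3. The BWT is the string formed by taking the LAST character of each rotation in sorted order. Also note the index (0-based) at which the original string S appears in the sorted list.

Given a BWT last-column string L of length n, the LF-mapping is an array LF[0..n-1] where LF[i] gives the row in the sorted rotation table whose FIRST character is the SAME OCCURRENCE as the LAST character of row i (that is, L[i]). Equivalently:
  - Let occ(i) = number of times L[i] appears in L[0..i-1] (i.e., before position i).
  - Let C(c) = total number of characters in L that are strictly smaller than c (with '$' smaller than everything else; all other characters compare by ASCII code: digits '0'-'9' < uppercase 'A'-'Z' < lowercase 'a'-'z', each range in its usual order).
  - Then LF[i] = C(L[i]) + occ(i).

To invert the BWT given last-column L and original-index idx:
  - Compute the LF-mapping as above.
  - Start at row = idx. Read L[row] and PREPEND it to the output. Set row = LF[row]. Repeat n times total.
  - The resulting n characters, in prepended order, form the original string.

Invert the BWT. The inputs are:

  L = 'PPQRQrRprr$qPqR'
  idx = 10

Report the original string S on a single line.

LF mapping: 1 2 4 6 5 12 7 9 13 14 0 10 3 11 8
Walk LF starting at row 10, prepending L[row]:
  step 1: row=10, L[10]='$', prepend. Next row=LF[10]=0
  step 2: row=0, L[0]='P', prepend. Next row=LF[0]=1
  step 3: row=1, L[1]='P', prepend. Next row=LF[1]=2
  step 4: row=2, L[2]='Q', prepend. Next row=LF[2]=4
  step 5: row=4, L[4]='Q', prepend. Next row=LF[4]=5
  step 6: row=5, L[5]='r', prepend. Next row=LF[5]=12
  step 7: row=12, L[12]='P', prepend. Next row=LF[12]=3
  step 8: row=3, L[3]='R', prepend. Next row=LF[3]=6
  step 9: row=6, L[6]='R', prepend. Next row=LF[6]=7
  step 10: row=7, L[7]='p', prepend. Next row=LF[7]=9
  step 11: row=9, L[9]='r', prepend. Next row=LF[9]=14
  step 12: row=14, L[14]='R', prepend. Next row=LF[14]=8
  step 13: row=8, L[8]='r', prepend. Next row=LF[8]=13
  step 14: row=13, L[13]='q', prepend. Next row=LF[13]=11
  step 15: row=11, L[11]='q', prepend. Next row=LF[11]=10
Reversed output: qqrRrpRRPrQQPP$

Answer: qqrRrpRRPrQQPP$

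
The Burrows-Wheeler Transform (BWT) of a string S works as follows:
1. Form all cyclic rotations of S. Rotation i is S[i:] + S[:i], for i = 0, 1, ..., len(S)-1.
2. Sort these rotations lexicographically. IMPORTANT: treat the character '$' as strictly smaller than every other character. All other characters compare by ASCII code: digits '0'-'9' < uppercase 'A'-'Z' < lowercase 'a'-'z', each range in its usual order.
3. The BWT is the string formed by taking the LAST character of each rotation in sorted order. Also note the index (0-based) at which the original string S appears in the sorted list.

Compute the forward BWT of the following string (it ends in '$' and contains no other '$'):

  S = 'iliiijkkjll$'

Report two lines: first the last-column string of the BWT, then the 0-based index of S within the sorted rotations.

All 12 rotations (rotation i = S[i:]+S[:i]):
  rot[0] = iliiijkkjll$
  rot[1] = liiijkkjll$i
  rot[2] = iiijkkjll$il
  rot[3] = iijkkjll$ili
  rot[4] = ijkkjll$ilii
  rot[5] = jkkjll$iliii
  rot[6] = kkjll$iliiij
  rot[7] = kjll$iliiijk
  rot[8] = jll$iliiijkk
  rot[9] = ll$iliiijkkj
  rot[10] = l$iliiijkkjl
  rot[11] = $iliiijkkjll
Sorted (with $ < everything):
  sorted[0] = $iliiijkkjll  (last char: 'l')
  sorted[1] = iiijkkjll$il  (last char: 'l')
  sorted[2] = iijkkjll$ili  (last char: 'i')
  sorted[3] = ijkkjll$ilii  (last char: 'i')
  sorted[4] = iliiijkkjll$  (last char: '$')
  sorted[5] = jkkjll$iliii  (last char: 'i')
  sorted[6] = jll$iliiijkk  (last char: 'k')
  sorted[7] = kjll$iliiijk  (last char: 'k')
  sorted[8] = kkjll$iliiij  (last char: 'j')
  sorted[9] = l$iliiijkkjl  (last char: 'l')
  sorted[10] = liiijkkjll$i  (last char: 'i')
  sorted[11] = ll$iliiijkkj  (last char: 'j')
Last column: llii$ikkjlij
Original string S is at sorted index 4

Answer: llii$ikkjlij
4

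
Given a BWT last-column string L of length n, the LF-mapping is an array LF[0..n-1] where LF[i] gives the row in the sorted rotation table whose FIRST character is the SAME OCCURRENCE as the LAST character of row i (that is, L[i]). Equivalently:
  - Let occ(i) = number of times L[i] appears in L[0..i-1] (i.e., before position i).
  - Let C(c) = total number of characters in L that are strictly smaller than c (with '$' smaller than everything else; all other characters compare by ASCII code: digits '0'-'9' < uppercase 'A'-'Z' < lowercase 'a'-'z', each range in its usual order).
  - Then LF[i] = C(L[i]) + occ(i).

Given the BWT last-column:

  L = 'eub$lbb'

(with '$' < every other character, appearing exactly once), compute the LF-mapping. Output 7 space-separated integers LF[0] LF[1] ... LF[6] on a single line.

Char counts: '$':1, 'b':3, 'e':1, 'l':1, 'u':1
C (first-col start): C('$')=0, C('b')=1, C('e')=4, C('l')=5, C('u')=6
L[0]='e': occ=0, LF[0]=C('e')+0=4+0=4
L[1]='u': occ=0, LF[1]=C('u')+0=6+0=6
L[2]='b': occ=0, LF[2]=C('b')+0=1+0=1
L[3]='$': occ=0, LF[3]=C('$')+0=0+0=0
L[4]='l': occ=0, LF[4]=C('l')+0=5+0=5
L[5]='b': occ=1, LF[5]=C('b')+1=1+1=2
L[6]='b': occ=2, LF[6]=C('b')+2=1+2=3

Answer: 4 6 1 0 5 2 3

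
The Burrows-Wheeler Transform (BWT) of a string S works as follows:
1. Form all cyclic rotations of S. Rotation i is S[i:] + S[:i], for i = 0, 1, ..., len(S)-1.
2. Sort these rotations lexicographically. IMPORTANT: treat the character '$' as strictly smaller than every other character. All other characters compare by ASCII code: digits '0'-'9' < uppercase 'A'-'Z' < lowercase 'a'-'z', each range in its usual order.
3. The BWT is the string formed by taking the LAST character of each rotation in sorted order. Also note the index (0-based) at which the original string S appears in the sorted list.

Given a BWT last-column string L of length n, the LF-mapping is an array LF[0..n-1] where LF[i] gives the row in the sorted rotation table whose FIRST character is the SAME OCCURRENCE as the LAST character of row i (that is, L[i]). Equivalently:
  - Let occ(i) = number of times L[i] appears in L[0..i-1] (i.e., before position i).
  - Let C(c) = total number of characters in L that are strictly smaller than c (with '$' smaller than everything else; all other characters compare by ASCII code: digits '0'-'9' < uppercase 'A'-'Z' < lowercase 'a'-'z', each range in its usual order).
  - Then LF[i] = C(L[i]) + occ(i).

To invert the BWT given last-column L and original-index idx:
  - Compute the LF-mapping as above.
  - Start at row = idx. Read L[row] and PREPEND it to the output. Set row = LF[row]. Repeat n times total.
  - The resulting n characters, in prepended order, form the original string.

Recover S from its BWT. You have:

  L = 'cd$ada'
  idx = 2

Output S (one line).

LF mapping: 3 4 0 1 5 2
Walk LF starting at row 2, prepending L[row]:
  step 1: row=2, L[2]='$', prepend. Next row=LF[2]=0
  step 2: row=0, L[0]='c', prepend. Next row=LF[0]=3
  step 3: row=3, L[3]='a', prepend. Next row=LF[3]=1
  step 4: row=1, L[1]='d', prepend. Next row=LF[1]=4
  step 5: row=4, L[4]='d', prepend. Next row=LF[4]=5
  step 6: row=5, L[5]='a', prepend. Next row=LF[5]=2
Reversed output: addac$

Answer: addac$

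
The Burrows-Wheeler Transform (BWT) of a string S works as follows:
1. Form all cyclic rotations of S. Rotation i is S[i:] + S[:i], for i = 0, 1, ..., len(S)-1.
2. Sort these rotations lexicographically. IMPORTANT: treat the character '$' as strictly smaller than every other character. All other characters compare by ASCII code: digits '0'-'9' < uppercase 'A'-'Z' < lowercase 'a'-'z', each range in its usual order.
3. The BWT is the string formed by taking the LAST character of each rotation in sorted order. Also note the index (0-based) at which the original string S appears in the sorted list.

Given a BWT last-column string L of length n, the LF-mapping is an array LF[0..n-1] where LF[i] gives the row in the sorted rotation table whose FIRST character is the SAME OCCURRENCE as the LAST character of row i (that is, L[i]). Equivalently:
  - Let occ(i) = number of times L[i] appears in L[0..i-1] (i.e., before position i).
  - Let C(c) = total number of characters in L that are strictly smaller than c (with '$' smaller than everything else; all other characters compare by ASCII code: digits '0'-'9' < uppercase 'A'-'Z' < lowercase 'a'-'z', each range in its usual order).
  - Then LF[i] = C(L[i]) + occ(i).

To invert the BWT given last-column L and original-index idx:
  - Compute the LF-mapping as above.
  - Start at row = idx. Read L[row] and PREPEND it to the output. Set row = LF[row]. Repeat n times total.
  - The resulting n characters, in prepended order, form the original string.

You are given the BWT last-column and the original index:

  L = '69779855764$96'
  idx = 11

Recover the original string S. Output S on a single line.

Answer: 9486775756996$

Derivation:
LF mapping: 4 11 7 8 12 10 2 3 9 5 1 0 13 6
Walk LF starting at row 11, prepending L[row]:
  step 1: row=11, L[11]='$', prepend. Next row=LF[11]=0
  step 2: row=0, L[0]='6', prepend. Next row=LF[0]=4
  step 3: row=4, L[4]='9', prepend. Next row=LF[4]=12
  step 4: row=12, L[12]='9', prepend. Next row=LF[12]=13
  step 5: row=13, L[13]='6', prepend. Next row=LF[13]=6
  step 6: row=6, L[6]='5', prepend. Next row=LF[6]=2
  step 7: row=2, L[2]='7', prepend. Next row=LF[2]=7
  step 8: row=7, L[7]='5', prepend. Next row=LF[7]=3
  step 9: row=3, L[3]='7', prepend. Next row=LF[3]=8
  step 10: row=8, L[8]='7', prepend. Next row=LF[8]=9
  step 11: row=9, L[9]='6', prepend. Next row=LF[9]=5
  step 12: row=5, L[5]='8', prepend. Next row=LF[5]=10
  step 13: row=10, L[10]='4', prepend. Next row=LF[10]=1
  step 14: row=1, L[1]='9', prepend. Next row=LF[1]=11
Reversed output: 9486775756996$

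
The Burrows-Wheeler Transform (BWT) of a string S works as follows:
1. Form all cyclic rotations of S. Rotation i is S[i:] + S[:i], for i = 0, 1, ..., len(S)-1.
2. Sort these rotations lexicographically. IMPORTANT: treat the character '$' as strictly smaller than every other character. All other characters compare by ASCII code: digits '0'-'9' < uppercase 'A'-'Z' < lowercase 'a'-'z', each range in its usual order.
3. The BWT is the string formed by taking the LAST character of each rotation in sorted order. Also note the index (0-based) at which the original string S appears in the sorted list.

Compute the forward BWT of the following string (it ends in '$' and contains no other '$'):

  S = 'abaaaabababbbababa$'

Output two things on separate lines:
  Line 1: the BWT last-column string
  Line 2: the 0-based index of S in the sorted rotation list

Answer: abbaab$babbaaabaaba
6

Derivation:
All 19 rotations (rotation i = S[i:]+S[:i]):
  rot[0] = abaaaabababbbababa$
  rot[1] = baaaabababbbababa$a
  rot[2] = aaaabababbbababa$ab
  rot[3] = aaabababbbababa$aba
  rot[4] = aabababbbababa$abaa
  rot[5] = abababbbababa$abaaa
  rot[6] = bababbbababa$abaaaa
  rot[7] = ababbbababa$abaaaab
  rot[8] = babbbababa$abaaaaba
  rot[9] = abbbababa$abaaaabab
  rot[10] = bbbababa$abaaaababa
  rot[11] = bbababa$abaaaababab
  rot[12] = bababa$abaaaabababb
  rot[13] = ababa$abaaaabababbb
  rot[14] = baba$abaaaabababbba
  rot[15] = aba$abaaaabababbbab
  rot[16] = ba$abaaaabababbbaba
  rot[17] = a$abaaaabababbbabab
  rot[18] = $abaaaabababbbababa
Sorted (with $ < everything):
  sorted[0] = $abaaaabababbbababa  (last char: 'a')
  sorted[1] = a$abaaaabababbbabab  (last char: 'b')
  sorted[2] = aaaabababbbababa$ab  (last char: 'b')
  sorted[3] = aaabababbbababa$aba  (last char: 'a')
  sorted[4] = aabababbbababa$abaa  (last char: 'a')
  sorted[5] = aba$abaaaabababbbab  (last char: 'b')
  sorted[6] = abaaaabababbbababa$  (last char: '$')
  sorted[7] = ababa$abaaaabababbb  (last char: 'b')
  sorted[8] = abababbbababa$abaaa  (last char: 'a')
  sorted[9] = ababbbababa$abaaaab  (last char: 'b')
  sorted[10] = abbbababa$abaaaabab  (last char: 'b')
  sorted[11] = ba$abaaaabababbbaba  (last char: 'a')
  sorted[12] = baaaabababbbababa$a  (last char: 'a')
  sorted[13] = baba$abaaaabababbba  (last char: 'a')
  sorted[14] = bababa$abaaaabababb  (last char: 'b')
  sorted[15] = bababbbababa$abaaaa  (last char: 'a')
  sorted[16] = babbbababa$abaaaaba  (last char: 'a')
  sorted[17] = bbababa$abaaaababab  (last char: 'b')
  sorted[18] = bbbababa$abaaaababa  (last char: 'a')
Last column: abbaab$babbaaabaaba
Original string S is at sorted index 6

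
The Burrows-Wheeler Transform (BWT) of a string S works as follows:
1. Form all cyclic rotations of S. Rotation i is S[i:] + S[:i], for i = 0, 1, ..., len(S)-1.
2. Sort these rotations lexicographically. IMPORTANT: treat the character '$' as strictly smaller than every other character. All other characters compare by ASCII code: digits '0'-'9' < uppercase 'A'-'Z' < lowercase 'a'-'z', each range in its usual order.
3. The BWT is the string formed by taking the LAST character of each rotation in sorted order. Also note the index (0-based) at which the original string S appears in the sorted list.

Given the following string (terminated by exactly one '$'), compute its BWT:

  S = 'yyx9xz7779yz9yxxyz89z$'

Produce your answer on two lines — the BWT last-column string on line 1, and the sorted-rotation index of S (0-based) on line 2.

All 22 rotations (rotation i = S[i:]+S[:i]):
  rot[0] = yyx9xz7779yz9yxxyz89z$
  rot[1] = yx9xz7779yz9yxxyz89z$y
  rot[2] = x9xz7779yz9yxxyz89z$yy
  rot[3] = 9xz7779yz9yxxyz89z$yyx
  rot[4] = xz7779yz9yxxyz89z$yyx9
  rot[5] = z7779yz9yxxyz89z$yyx9x
  rot[6] = 7779yz9yxxyz89z$yyx9xz
  rot[7] = 779yz9yxxyz89z$yyx9xz7
  rot[8] = 79yz9yxxyz89z$yyx9xz77
  rot[9] = 9yz9yxxyz89z$yyx9xz777
  rot[10] = yz9yxxyz89z$yyx9xz7779
  rot[11] = z9yxxyz89z$yyx9xz7779y
  rot[12] = 9yxxyz89z$yyx9xz7779yz
  rot[13] = yxxyz89z$yyx9xz7779yz9
  rot[14] = xxyz89z$yyx9xz7779yz9y
  rot[15] = xyz89z$yyx9xz7779yz9yx
  rot[16] = yz89z$yyx9xz7779yz9yxx
  rot[17] = z89z$yyx9xz7779yz9yxxy
  rot[18] = 89z$yyx9xz7779yz9yxxyz
  rot[19] = 9z$yyx9xz7779yz9yxxyz8
  rot[20] = z$yyx9xz7779yz9yxxyz89
  rot[21] = $yyx9xz7779yz9yxxyz89z
Sorted (with $ < everything):
  sorted[0] = $yyx9xz7779yz9yxxyz89z  (last char: 'z')
  sorted[1] = 7779yz9yxxyz89z$yyx9xz  (last char: 'z')
  sorted[2] = 779yz9yxxyz89z$yyx9xz7  (last char: '7')
  sorted[3] = 79yz9yxxyz89z$yyx9xz77  (last char: '7')
  sorted[4] = 89z$yyx9xz7779yz9yxxyz  (last char: 'z')
  sorted[5] = 9xz7779yz9yxxyz89z$yyx  (last char: 'x')
  sorted[6] = 9yxxyz89z$yyx9xz7779yz  (last char: 'z')
  sorted[7] = 9yz9yxxyz89z$yyx9xz777  (last char: '7')
  sorted[8] = 9z$yyx9xz7779yz9yxxyz8  (last char: '8')
  sorted[9] = x9xz7779yz9yxxyz89z$yy  (last char: 'y')
  sorted[10] = xxyz89z$yyx9xz7779yz9y  (last char: 'y')
  sorted[11] = xyz89z$yyx9xz7779yz9yx  (last char: 'x')
  sorted[12] = xz7779yz9yxxyz89z$yyx9  (last char: '9')
  sorted[13] = yx9xz7779yz9yxxyz89z$y  (last char: 'y')
  sorted[14] = yxxyz89z$yyx9xz7779yz9  (last char: '9')
  sorted[15] = yyx9xz7779yz9yxxyz89z$  (last char: '$')
  sorted[16] = yz89z$yyx9xz7779yz9yxx  (last char: 'x')
  sorted[17] = yz9yxxyz89z$yyx9xz7779  (last char: '9')
  sorted[18] = z$yyx9xz7779yz9yxxyz89  (last char: '9')
  sorted[19] = z7779yz9yxxyz89z$yyx9x  (last char: 'x')
  sorted[20] = z89z$yyx9xz7779yz9yxxy  (last char: 'y')
  sorted[21] = z9yxxyz89z$yyx9xz7779y  (last char: 'y')
Last column: zz77zxz78yyx9y9$x99xyy
Original string S is at sorted index 15

Answer: zz77zxz78yyx9y9$x99xyy
15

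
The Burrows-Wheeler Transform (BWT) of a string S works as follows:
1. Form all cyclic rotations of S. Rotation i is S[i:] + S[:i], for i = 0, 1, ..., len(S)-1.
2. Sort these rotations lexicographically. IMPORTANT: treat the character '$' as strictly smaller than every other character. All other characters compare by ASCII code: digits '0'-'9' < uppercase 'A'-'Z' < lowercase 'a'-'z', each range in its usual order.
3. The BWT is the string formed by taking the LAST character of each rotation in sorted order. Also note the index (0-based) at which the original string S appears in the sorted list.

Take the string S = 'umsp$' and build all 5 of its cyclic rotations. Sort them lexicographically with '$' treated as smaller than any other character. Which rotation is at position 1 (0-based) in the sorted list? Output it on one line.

All 5 rotations (rotation i = S[i:]+S[:i]):
  rot[0] = umsp$
  rot[1] = msp$u
  rot[2] = sp$um
  rot[3] = p$ums
  rot[4] = $umsp
Sorted (with $ < everything):
  sorted[0] = $umsp
  sorted[1] = msp$u
  sorted[2] = p$ums
  sorted[3] = sp$um
  sorted[4] = umsp$
sorted[1] = msp$u

Answer: msp$u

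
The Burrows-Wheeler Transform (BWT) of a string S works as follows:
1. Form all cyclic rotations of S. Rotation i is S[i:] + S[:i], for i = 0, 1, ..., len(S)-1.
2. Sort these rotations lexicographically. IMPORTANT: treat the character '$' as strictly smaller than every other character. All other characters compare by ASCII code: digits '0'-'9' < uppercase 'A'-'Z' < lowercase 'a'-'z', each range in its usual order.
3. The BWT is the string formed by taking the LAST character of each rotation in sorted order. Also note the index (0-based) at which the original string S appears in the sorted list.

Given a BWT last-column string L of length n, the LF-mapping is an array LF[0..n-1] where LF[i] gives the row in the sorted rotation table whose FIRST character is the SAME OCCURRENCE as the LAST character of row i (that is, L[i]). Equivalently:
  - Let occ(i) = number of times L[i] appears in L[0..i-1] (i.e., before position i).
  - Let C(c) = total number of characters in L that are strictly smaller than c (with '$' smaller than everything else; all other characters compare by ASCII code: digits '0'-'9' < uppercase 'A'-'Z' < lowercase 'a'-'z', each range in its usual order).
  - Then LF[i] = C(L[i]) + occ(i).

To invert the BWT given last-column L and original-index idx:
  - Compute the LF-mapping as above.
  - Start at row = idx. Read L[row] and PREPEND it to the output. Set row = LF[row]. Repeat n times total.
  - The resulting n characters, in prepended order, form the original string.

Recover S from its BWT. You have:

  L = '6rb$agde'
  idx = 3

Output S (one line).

Answer: badger6$

Derivation:
LF mapping: 1 7 3 0 2 6 4 5
Walk LF starting at row 3, prepending L[row]:
  step 1: row=3, L[3]='$', prepend. Next row=LF[3]=0
  step 2: row=0, L[0]='6', prepend. Next row=LF[0]=1
  step 3: row=1, L[1]='r', prepend. Next row=LF[1]=7
  step 4: row=7, L[7]='e', prepend. Next row=LF[7]=5
  step 5: row=5, L[5]='g', prepend. Next row=LF[5]=6
  step 6: row=6, L[6]='d', prepend. Next row=LF[6]=4
  step 7: row=4, L[4]='a', prepend. Next row=LF[4]=2
  step 8: row=2, L[2]='b', prepend. Next row=LF[2]=3
Reversed output: badger6$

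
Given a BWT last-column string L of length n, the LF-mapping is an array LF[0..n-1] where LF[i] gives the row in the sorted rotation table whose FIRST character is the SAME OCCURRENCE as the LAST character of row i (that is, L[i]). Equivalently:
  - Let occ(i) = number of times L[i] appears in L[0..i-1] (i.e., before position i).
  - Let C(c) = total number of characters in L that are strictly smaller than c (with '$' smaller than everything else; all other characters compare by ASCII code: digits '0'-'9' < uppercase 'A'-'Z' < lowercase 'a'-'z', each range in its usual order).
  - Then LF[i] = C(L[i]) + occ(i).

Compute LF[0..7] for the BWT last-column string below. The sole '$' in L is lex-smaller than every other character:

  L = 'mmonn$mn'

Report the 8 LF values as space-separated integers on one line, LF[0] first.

Answer: 1 2 7 4 5 0 3 6

Derivation:
Char counts: '$':1, 'm':3, 'n':3, 'o':1
C (first-col start): C('$')=0, C('m')=1, C('n')=4, C('o')=7
L[0]='m': occ=0, LF[0]=C('m')+0=1+0=1
L[1]='m': occ=1, LF[1]=C('m')+1=1+1=2
L[2]='o': occ=0, LF[2]=C('o')+0=7+0=7
L[3]='n': occ=0, LF[3]=C('n')+0=4+0=4
L[4]='n': occ=1, LF[4]=C('n')+1=4+1=5
L[5]='$': occ=0, LF[5]=C('$')+0=0+0=0
L[6]='m': occ=2, LF[6]=C('m')+2=1+2=3
L[7]='n': occ=2, LF[7]=C('n')+2=4+2=6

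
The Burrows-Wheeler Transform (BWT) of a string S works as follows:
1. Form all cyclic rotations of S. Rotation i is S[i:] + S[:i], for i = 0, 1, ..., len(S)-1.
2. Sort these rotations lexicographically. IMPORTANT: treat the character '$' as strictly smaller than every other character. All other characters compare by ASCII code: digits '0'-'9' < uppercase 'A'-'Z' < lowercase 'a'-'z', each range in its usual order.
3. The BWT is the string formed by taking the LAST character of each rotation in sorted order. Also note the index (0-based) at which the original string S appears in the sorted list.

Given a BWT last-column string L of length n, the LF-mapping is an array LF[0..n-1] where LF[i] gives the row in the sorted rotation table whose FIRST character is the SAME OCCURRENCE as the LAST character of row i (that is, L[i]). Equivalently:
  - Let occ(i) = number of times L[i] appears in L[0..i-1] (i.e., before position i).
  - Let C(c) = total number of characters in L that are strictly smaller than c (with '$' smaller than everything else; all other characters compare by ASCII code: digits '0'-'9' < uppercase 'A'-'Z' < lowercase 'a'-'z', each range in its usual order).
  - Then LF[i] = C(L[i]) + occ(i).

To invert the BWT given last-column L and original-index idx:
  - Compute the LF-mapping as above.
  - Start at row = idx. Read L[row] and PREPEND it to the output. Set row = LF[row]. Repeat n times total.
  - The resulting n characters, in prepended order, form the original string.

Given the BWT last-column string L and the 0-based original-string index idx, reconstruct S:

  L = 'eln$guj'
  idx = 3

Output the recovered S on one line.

LF mapping: 1 4 5 0 2 6 3
Walk LF starting at row 3, prepending L[row]:
  step 1: row=3, L[3]='$', prepend. Next row=LF[3]=0
  step 2: row=0, L[0]='e', prepend. Next row=LF[0]=1
  step 3: row=1, L[1]='l', prepend. Next row=LF[1]=4
  step 4: row=4, L[4]='g', prepend. Next row=LF[4]=2
  step 5: row=2, L[2]='n', prepend. Next row=LF[2]=5
  step 6: row=5, L[5]='u', prepend. Next row=LF[5]=6
  step 7: row=6, L[6]='j', prepend. Next row=LF[6]=3
Reversed output: jungle$

Answer: jungle$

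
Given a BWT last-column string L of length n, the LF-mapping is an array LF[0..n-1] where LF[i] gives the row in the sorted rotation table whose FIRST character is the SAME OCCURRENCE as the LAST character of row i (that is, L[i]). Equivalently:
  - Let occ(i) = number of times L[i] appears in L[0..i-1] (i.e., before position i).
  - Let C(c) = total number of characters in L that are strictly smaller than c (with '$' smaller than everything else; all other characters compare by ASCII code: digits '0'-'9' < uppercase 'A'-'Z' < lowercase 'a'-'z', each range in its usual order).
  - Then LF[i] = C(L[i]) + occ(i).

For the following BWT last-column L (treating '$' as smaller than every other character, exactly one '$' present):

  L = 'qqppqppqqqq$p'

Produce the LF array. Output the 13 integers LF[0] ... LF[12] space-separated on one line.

Char counts: '$':1, 'p':5, 'q':7
C (first-col start): C('$')=0, C('p')=1, C('q')=6
L[0]='q': occ=0, LF[0]=C('q')+0=6+0=6
L[1]='q': occ=1, LF[1]=C('q')+1=6+1=7
L[2]='p': occ=0, LF[2]=C('p')+0=1+0=1
L[3]='p': occ=1, LF[3]=C('p')+1=1+1=2
L[4]='q': occ=2, LF[4]=C('q')+2=6+2=8
L[5]='p': occ=2, LF[5]=C('p')+2=1+2=3
L[6]='p': occ=3, LF[6]=C('p')+3=1+3=4
L[7]='q': occ=3, LF[7]=C('q')+3=6+3=9
L[8]='q': occ=4, LF[8]=C('q')+4=6+4=10
L[9]='q': occ=5, LF[9]=C('q')+5=6+5=11
L[10]='q': occ=6, LF[10]=C('q')+6=6+6=12
L[11]='$': occ=0, LF[11]=C('$')+0=0+0=0
L[12]='p': occ=4, LF[12]=C('p')+4=1+4=5

Answer: 6 7 1 2 8 3 4 9 10 11 12 0 5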